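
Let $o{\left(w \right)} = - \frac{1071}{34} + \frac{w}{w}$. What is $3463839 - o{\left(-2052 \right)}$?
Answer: $\frac{6927739}{2} \approx 3.4639 \cdot 10^{6}$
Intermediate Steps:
$o{\left(w \right)} = - \frac{61}{2}$ ($o{\left(w \right)} = \left(-1071\right) \frac{1}{34} + 1 = - \frac{63}{2} + 1 = - \frac{61}{2}$)
$3463839 - o{\left(-2052 \right)} = 3463839 - - \frac{61}{2} = 3463839 + \frac{61}{2} = \frac{6927739}{2}$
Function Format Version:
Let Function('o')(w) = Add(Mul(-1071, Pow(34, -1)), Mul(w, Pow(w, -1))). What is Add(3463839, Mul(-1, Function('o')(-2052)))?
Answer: Rational(6927739, 2) ≈ 3.4639e+6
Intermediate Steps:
Function('o')(w) = Rational(-61, 2) (Function('o')(w) = Add(Mul(-1071, Rational(1, 34)), 1) = Add(Rational(-63, 2), 1) = Rational(-61, 2))
Add(3463839, Mul(-1, Function('o')(-2052))) = Add(3463839, Mul(-1, Rational(-61, 2))) = Add(3463839, Rational(61, 2)) = Rational(6927739, 2)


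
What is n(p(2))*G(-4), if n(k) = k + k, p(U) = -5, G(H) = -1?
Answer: 10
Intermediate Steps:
n(k) = 2*k
n(p(2))*G(-4) = (2*(-5))*(-1) = -10*(-1) = 10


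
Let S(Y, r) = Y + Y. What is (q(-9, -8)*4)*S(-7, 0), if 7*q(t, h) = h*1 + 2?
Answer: 48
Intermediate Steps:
S(Y, r) = 2*Y
q(t, h) = 2/7 + h/7 (q(t, h) = (h*1 + 2)/7 = (h + 2)/7 = (2 + h)/7 = 2/7 + h/7)
(q(-9, -8)*4)*S(-7, 0) = ((2/7 + (⅐)*(-8))*4)*(2*(-7)) = ((2/7 - 8/7)*4)*(-14) = -6/7*4*(-14) = -24/7*(-14) = 48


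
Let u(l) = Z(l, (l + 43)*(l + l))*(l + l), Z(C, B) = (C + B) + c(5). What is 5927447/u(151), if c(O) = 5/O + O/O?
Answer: 5927447/17739782 ≈ 0.33413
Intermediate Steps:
c(O) = 1 + 5/O (c(O) = 5/O + 1 = 1 + 5/O)
Z(C, B) = 2 + B + C (Z(C, B) = (C + B) + (5 + 5)/5 = (B + C) + (⅕)*10 = (B + C) + 2 = 2 + B + C)
u(l) = 2*l*(2 + l + 2*l*(43 + l)) (u(l) = (2 + (l + 43)*(l + l) + l)*(l + l) = (2 + (43 + l)*(2*l) + l)*(2*l) = (2 + 2*l*(43 + l) + l)*(2*l) = (2 + l + 2*l*(43 + l))*(2*l) = 2*l*(2 + l + 2*l*(43 + l)))
5927447/u(151) = 5927447/((2*151*(2 + 151 + 2*151*(43 + 151)))) = 5927447/((2*151*(2 + 151 + 2*151*194))) = 5927447/((2*151*(2 + 151 + 58588))) = 5927447/((2*151*58741)) = 5927447/17739782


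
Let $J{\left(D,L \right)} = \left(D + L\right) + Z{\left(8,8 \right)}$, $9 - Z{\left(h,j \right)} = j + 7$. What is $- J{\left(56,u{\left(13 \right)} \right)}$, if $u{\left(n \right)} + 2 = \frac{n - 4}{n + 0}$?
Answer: $- \frac{633}{13} \approx -48.692$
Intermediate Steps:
$Z{\left(h,j \right)} = 2 - j$ ($Z{\left(h,j \right)} = 9 - \left(j + 7\right) = 9 - \left(7 + j\right) = 2 - j$)
$u{\left(n \right)} = -2 + \frac{-4 + n}{n}$ ($u{\left(n \right)} = -2 + \frac{n - 4}{n + 0} = -2 + \frac{-4 + n}{n}$)
$J{\left(D,L \right)} = -6 + D + L$ ($J{\left(D,L \right)} = \left(D + L\right) + \left(2 - 8\right) = \left(D + L\right) - 6 = -6 + D + L$)
$- J{\left(56,u{\left(13 \right)} \right)} = - (-6 + 56 + \frac{-4 - 13}{13}) = - (-6 + 56 + \frac{1}{13} \left(-17\right)) = - (-6 + 56 - \frac{17}{13}) = \left(-1\right) \frac{633}{13} = - \frac{633}{13}$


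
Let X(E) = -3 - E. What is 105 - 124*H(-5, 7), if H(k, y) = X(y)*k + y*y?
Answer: -12171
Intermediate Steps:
H(k, y) = y² + k*(-3 - y) (H(k, y) = (-3 - y)*k + y*y = k*(-3 - y) + y² = y² + k*(-3 - y))
105 - 124*H(-5, 7) = 105 - 124*(7² - 1*(-5)*(3 + 7)) = 105 - 124*(49 - 1*(-5)*10) = 105 - 124*(49 + 50) = 105 - 124*99 = 105 - 12276 = -12171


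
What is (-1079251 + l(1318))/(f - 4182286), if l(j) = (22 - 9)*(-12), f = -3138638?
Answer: 1079407/7320924 ≈ 0.14744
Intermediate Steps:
l(j) = -156 (l(j) = 13*(-12) = -156)
(-1079251 + l(1318))/(f - 4182286) = (-1079251 - 156)/(-3138638 - 4182286) = -1079407/(-7320924) = -1079407*(-1/7320924) = 1079407/7320924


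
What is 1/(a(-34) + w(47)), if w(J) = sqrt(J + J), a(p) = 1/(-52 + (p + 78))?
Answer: 8/6015 + 64*sqrt(94)/6015 ≈ 0.10449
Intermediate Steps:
a(p) = 1/(26 + p) (a(p) = 1/(-52 + (78 + p)) = 1/(26 + p))
w(J) = sqrt(2)*sqrt(J) (w(J) = sqrt(2*J) = sqrt(2)*sqrt(J))
1/(a(-34) + w(47)) = 1/(1/(26 - 34) + sqrt(2)*sqrt(47)) = 1/(1/(-8) + sqrt(94)) = 1/(-1/8 + sqrt(94))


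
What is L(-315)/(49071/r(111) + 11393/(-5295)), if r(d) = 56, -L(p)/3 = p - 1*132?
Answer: 397633320/259192937 ≈ 1.5341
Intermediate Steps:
L(p) = 396 - 3*p (L(p) = -3*(p - 1*132) = -3*(p - 132) = -3*(-132 + p) = 396 - 3*p)
L(-315)/(49071/r(111) + 11393/(-5295)) = (396 - 3*(-315))/(49071/56 + 11393/(-5295)) = (396 + 945)/(49071*(1/56) + 11393*(-1/5295)) = 1341/(49071/56 - 11393/5295) = 1341/(259192937/296520) = 1341*(296520/259192937) = 397633320/259192937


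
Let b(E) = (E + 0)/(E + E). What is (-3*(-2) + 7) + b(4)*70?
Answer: 48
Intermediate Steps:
b(E) = ½ (b(E) = E/((2*E)) = E*(1/(2*E)) = ½)
(-3*(-2) + 7) + b(4)*70 = (-3*(-2) + 7) + (½)*70 = (6 + 7) + 35 = 13 + 35 = 48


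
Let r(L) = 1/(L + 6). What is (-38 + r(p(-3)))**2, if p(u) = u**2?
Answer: 323761/225 ≈ 1438.9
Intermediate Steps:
r(L) = 1/(6 + L)
(-38 + r(p(-3)))**2 = (-38 + 1/(6 + (-3)**2))**2 = (-38 + 1/(6 + 9))**2 = (-38 + 1/15)**2 = (-569/15)**2 = 323761/225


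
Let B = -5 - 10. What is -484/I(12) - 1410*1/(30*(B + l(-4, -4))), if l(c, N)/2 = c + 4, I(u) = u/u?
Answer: -7213/15 ≈ -480.87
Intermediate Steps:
B = -15
I(u) = 1
l(c, N) = 8 + 2*c (l(c, N) = 2*(c + 4) = 2*(4 + c) = 8 + 2*c)
-484/I(12) - 1410*1/(30*(B + l(-4, -4))) = -484/1 - 1410*1/(30*(-15 + (8 + 2*(-4)))) = -484*1 - 1410*1/(30*(-15 + (8 - 8))) = -484 - 1410*1/(30*(-15 + 0)) = -484 - 1410/((-15*30)) = -484 - 1410/(-450) = -484 - 1410*(-1/450) = -484 + 47/15 = -7213/15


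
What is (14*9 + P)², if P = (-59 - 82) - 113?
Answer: 16384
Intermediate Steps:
P = -254 (P = -141 - 113 = -254)
(14*9 + P)² = (14*9 - 254)² = (126 - 254)² = (-128)² = 16384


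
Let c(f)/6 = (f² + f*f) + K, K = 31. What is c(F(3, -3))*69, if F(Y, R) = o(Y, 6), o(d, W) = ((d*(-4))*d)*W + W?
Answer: 36527634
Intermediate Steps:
o(d, W) = W - 4*W*d² (o(d, W) = ((-4*d)*d)*W + W = (-4*d²)*W + W = -4*W*d² + W = W - 4*W*d²)
F(Y, R) = 6 - 24*Y² (F(Y, R) = 6*(1 - 4*Y²) = 6 - 24*Y²)
c(f) = 186 + 12*f² (c(f) = 6*((f² + f*f) + 31) = 6*((f² + f²) + 31) = 6*(2*f² + 31) = 6*(31 + 2*f²) = 186 + 12*f²)
c(F(3, -3))*69 = (186 + 12*(6 - 24*3²)²)*69 = (186 + 12*(6 - 24*9)²)*69 = (186 + 12*(6 - 216)²)*69 = (186 + 12*(-210)²)*69 = (186 + 12*44100)*69 = (186 + 529200)*69 = 529386*69 = 36527634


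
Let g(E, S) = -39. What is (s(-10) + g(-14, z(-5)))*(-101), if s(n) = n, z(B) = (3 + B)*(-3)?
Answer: 4949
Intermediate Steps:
z(B) = -9 - 3*B
(s(-10) + g(-14, z(-5)))*(-101) = (-10 - 39)*(-101) = -49*(-101) = 4949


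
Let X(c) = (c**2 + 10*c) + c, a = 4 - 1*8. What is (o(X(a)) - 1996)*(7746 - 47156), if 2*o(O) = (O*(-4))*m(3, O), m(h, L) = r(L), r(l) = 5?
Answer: 67627560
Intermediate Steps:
a = -4 (a = 4 - 8 = -4)
m(h, L) = 5
X(c) = c**2 + 11*c
o(O) = -10*O (o(O) = ((O*(-4))*5)/2 = (-4*O*5)/2 = (-20*O)/2 = -10*O)
(o(X(a)) - 1996)*(7746 - 47156) = (-(-40)*(11 - 4) - 1996)*(7746 - 47156) = (-(-40)*7 - 1996)*(-39410) = (-10*(-28) - 1996)*(-39410) = (280 - 1996)*(-39410) = -1716*(-39410) = 67627560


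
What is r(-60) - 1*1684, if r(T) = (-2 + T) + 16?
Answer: -1730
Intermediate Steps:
r(T) = 14 + T
r(-60) - 1*1684 = (14 - 60) - 1*1684 = -46 - 1684 = -1730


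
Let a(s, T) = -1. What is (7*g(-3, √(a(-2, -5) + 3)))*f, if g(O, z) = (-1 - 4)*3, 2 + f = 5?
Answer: -315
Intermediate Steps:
f = 3 (f = -2 + 5 = 3)
g(O, z) = -15 (g(O, z) = -5*3 = -15)
(7*g(-3, √(a(-2, -5) + 3)))*f = (7*(-15))*3 = -105*3 = -315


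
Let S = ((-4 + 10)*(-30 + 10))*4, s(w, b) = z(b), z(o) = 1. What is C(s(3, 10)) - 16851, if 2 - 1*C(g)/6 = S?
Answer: -13959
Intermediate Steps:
s(w, b) = 1
S = -480 (S = (6*(-20))*4 = -120*4 = -480)
C(g) = 2892 (C(g) = 12 - 6*(-480) = 12 + 2880 = 2892)
C(s(3, 10)) - 16851 = 2892 - 16851 = -13959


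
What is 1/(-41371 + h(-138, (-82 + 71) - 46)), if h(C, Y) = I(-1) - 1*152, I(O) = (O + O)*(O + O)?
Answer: -1/41519 ≈ -2.4085e-5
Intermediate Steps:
I(O) = 4*O**2 (I(O) = (2*O)*(2*O) = 4*O**2)
h(C, Y) = -148 (h(C, Y) = 4*(-1)**2 - 1*152 = 4*1 - 152 = 4 - 152 = -148)
1/(-41371 + h(-138, (-82 + 71) - 46)) = 1/(-41371 - 148) = 1/(-41519) = -1/41519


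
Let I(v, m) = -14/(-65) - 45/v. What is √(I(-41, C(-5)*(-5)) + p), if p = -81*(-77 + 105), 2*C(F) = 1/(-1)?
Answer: I*√16098521465/2665 ≈ 47.61*I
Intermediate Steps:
C(F) = -½ (C(F) = (½)/(-1) = (½)*(-1) = -½)
I(v, m) = 14/65 - 45/v (I(v, m) = -14*(-1/65) - 45/v = 14/65 - 45/v)
p = -2268 (p = -81*28 = -2268)
√(I(-41, C(-5)*(-5)) + p) = √((14/65 - 45/(-41)) - 2268) = √((14/65 - 45*(-1/41)) - 2268) = √((14/65 + 45/41) - 2268) = √(3499/2665 - 2268) = √(-6040721/2665) = I*√16098521465/2665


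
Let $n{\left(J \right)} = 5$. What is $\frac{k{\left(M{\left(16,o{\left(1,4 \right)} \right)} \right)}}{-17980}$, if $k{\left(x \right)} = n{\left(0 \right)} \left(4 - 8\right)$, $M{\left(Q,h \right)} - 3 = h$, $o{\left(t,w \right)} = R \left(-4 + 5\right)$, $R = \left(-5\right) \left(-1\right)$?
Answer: $\frac{1}{899} \approx 0.0011123$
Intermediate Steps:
$R = 5$
$o{\left(t,w \right)} = 5$ ($o{\left(t,w \right)} = 5 \left(-4 + 5\right) = 5 \cdot 1 = 5$)
$M{\left(Q,h \right)} = 3 + h$
$k{\left(x \right)} = -20$ ($k{\left(x \right)} = 5 \left(4 - 8\right) = 5 \left(-4\right) = -20$)
$\frac{k{\left(M{\left(16,o{\left(1,4 \right)} \right)} \right)}}{-17980} = - \frac{20}{-17980} = \left(-20\right) \left(- \frac{1}{17980}\right) = \frac{1}{899}$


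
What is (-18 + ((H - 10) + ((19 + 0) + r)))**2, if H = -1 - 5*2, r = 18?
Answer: 4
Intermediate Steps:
H = -11 (H = -1 - 10 = -11)
(-18 + ((H - 10) + ((19 + 0) + r)))**2 = (-18 + ((-11 - 10) + ((19 + 0) + 18)))**2 = (-18 + (-21 + (19 + 18)))**2 = (-18 + (-21 + 37))**2 = (-18 + 16)**2 = (-2)**2 = 4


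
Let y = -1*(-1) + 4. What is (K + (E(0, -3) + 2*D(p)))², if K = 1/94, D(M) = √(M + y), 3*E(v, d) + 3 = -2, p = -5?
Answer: 218089/79524 ≈ 2.7424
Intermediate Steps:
E(v, d) = -5/3 (E(v, d) = -1 + (⅓)*(-2) = -1 - ⅔ = -5/3)
y = 5 (y = 1 + 4 = 5)
D(M) = √(5 + M) (D(M) = √(M + 5) = √(5 + M))
K = 1/94 ≈ 0.010638
(K + (E(0, -3) + 2*D(p)))² = (1/94 + (-5/3 + 2*√(5 - 5)))² = (1/94 + (-5/3 + 2*√0))² = (1/94 + (-5/3 + 2*0))² = (1/94 + (-5/3 + 0))² = (1/94 - 5/3)² = (-467/282)² = 218089/79524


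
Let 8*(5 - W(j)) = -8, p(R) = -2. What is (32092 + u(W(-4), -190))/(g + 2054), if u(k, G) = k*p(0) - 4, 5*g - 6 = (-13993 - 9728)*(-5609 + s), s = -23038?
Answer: 160380/679545763 ≈ 0.00023601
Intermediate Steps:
W(j) = 6 (W(j) = 5 - ⅛*(-8) = 5 + 1 = 6)
g = 679535493/5 (g = 6/5 + ((-13993 - 9728)*(-5609 - 23038))/5 = 6/5 + (-23721*(-28647))/5 = 6/5 + (⅕)*679535487 = 6/5 + 679535487/5 = 679535493/5 ≈ 1.3591e+8)
u(k, G) = -4 - 2*k (u(k, G) = k*(-2) - 4 = -2*k - 4 = -4 - 2*k)
(32092 + u(W(-4), -190))/(g + 2054) = (32092 + (-4 - 2*6))/(679535493/5 + 2054) = (32092 + (-4 - 12))/(679545763/5) = (32092 - 16)*(5/679545763) = 32076*(5/679545763) = 160380/679545763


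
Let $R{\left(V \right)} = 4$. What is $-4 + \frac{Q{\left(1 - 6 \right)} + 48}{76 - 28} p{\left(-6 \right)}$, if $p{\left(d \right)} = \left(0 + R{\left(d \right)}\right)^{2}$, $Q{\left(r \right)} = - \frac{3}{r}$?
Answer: $\frac{61}{5} \approx 12.2$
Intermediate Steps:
$p{\left(d \right)} = 16$ ($p{\left(d \right)} = \left(0 + 4\right)^{2} = 4^{2} = 16$)
$-4 + \frac{Q{\left(1 - 6 \right)} + 48}{76 - 28} p{\left(-6 \right)} = -4 + \frac{- \frac{3}{1 - 6} + 48}{76 - 28} \cdot 16 = -4 + \frac{- \frac{3}{1 - 6} + 48}{48} \cdot 16 = -4 + \left(- \frac{3}{-5} + 48\right) \frac{1}{48} \cdot 16 = -4 + \left(\left(-3\right) \left(- \frac{1}{5}\right) + 48\right) \frac{1}{48} \cdot 16 = -4 + \left(\frac{3}{5} + 48\right) \frac{1}{48} \cdot 16 = -4 + \frac{243}{5} \cdot \frac{1}{48} \cdot 16 = -4 + \frac{81}{80} \cdot 16 = -4 + \frac{81}{5} = \frac{61}{5}$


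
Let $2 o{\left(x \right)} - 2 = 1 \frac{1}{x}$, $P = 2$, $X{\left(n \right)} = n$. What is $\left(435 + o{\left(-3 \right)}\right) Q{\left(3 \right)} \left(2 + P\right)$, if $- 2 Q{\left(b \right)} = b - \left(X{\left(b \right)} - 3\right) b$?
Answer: $-2615$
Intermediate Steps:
$Q{\left(b \right)} = - \frac{b}{2} + \frac{b \left(-3 + b\right)}{2}$ ($Q{\left(b \right)} = - \frac{b - \left(b - 3\right) b}{2} = - \frac{b - \left(-3 + b\right) b}{2} = - \frac{b - b \left(-3 + b\right)}{2} = - \frac{b}{2} + \frac{b \left(-3 + b\right)}{2}$)
$o{\left(x \right)} = 1 + \frac{1}{2 x}$ ($o{\left(x \right)} = 1 + \frac{1 \frac{1}{x}}{2} = 1 + \frac{1}{2 x}$)
$\left(435 + o{\left(-3 \right)}\right) Q{\left(3 \right)} \left(2 + P\right) = \left(435 + \frac{\frac{1}{2} - 3}{-3}\right) \frac{1}{2} \cdot 3 \left(-4 + 3\right) \left(2 + 2\right) = \left(435 - - \frac{5}{6}\right) \frac{1}{2} \cdot 3 \left(-1\right) 4 = \left(435 + \frac{5}{6}\right) \left(\left(- \frac{3}{2}\right) 4\right) = \frac{2615}{6} \left(-6\right) = -2615$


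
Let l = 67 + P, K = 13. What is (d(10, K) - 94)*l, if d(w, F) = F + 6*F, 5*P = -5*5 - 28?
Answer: -846/5 ≈ -169.20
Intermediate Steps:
P = -53/5 (P = (-5*5 - 28)/5 = (-25 - 28)/5 = (1/5)*(-53) = -53/5 ≈ -10.600)
l = 282/5 (l = 67 - 53/5 = 282/5 ≈ 56.400)
d(w, F) = 7*F
(d(10, K) - 94)*l = (7*13 - 94)*(282/5) = (91 - 94)*(282/5) = -3*282/5 = -846/5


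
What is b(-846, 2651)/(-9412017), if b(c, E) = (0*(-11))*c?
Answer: 0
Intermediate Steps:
b(c, E) = 0 (b(c, E) = 0*c = 0)
b(-846, 2651)/(-9412017) = 0/(-9412017) = 0*(-1/9412017) = 0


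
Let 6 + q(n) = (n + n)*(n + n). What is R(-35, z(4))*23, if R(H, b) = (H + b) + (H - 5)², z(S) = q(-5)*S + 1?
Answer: 44666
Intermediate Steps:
q(n) = -6 + 4*n² (q(n) = -6 + (n + n)*(n + n) = -6 + (2*n)*(2*n) = -6 + 4*n²)
z(S) = 1 + 94*S (z(S) = (-6 + 4*(-5)²)*S + 1 = (-6 + 4*25)*S + 1 = (-6 + 100)*S + 1 = 94*S + 1 = 1 + 94*S)
R(H, b) = H + b + (-5 + H)² (R(H, b) = (H + b) + (-5 + H)² = H + b + (-5 + H)²)
R(-35, z(4))*23 = (-35 + (1 + 94*4) + (-5 - 35)²)*23 = (-35 + (1 + 376) + (-40)²)*23 = (-35 + 377 + 1600)*23 = 1942*23 = 44666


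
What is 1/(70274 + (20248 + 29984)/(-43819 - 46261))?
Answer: 11260/791278961 ≈ 1.4230e-5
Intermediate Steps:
1/(70274 + (20248 + 29984)/(-43819 - 46261)) = 1/(70274 + 50232/(-90080)) = 1/(70274 + 50232*(-1/90080)) = 1/(70274 - 6279/11260) = 1/(791278961/11260) = 11260/791278961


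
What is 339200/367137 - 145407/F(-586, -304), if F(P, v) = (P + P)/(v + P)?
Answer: -23755810171555/215142282 ≈ -1.1042e+5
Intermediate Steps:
F(P, v) = 2*P/(P + v) (F(P, v) = (2*P)/(P + v) = 2*P/(P + v))
339200/367137 - 145407/F(-586, -304) = 339200/367137 - 145407/(2*(-586)/(-586 - 304)) = 339200*(1/367137) - 145407/(2*(-586)/(-890)) = 339200/367137 - 145407/(2*(-586)*(-1/890)) = 339200/367137 - 145407/586/445 = 339200/367137 - 145407*445/586 = 339200/367137 - 64706115/586 = -23755810171555/215142282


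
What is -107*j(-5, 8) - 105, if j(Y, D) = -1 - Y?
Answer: -533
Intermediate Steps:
-107*j(-5, 8) - 105 = -107*(-1 - 1*(-5)) - 105 = -107*(-1 + 5) - 105 = -107*4 - 105 = -428 - 105 = -533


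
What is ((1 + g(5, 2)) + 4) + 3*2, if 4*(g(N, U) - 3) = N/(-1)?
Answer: 51/4 ≈ 12.750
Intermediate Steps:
g(N, U) = 3 - N/4 (g(N, U) = 3 + (N/(-1))/4 = 3 + (N*(-1))/4 = 3 + (-N)/4 = 3 - N/4)
((1 + g(5, 2)) + 4) + 3*2 = ((1 + (3 - ¼*5)) + 4) + 3*2 = ((1 + (3 - 5/4)) + 4) + 6 = ((1 + 7/4) + 4) + 6 = (11/4 + 4) + 6 = 27/4 + 6 = 51/4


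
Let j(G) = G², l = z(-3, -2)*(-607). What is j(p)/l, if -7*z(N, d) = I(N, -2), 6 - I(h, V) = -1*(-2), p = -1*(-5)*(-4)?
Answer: 700/607 ≈ 1.1532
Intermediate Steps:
p = -20 (p = 5*(-4) = -20)
I(h, V) = 4 (I(h, V) = 6 - (-1)*(-2) = 6 - 1*2 = 6 - 2 = 4)
z(N, d) = -4/7 (z(N, d) = -⅐*4 = -4/7)
l = 2428/7 (l = -4/7*(-607) = 2428/7 ≈ 346.86)
j(p)/l = (-20)²/(2428/7) = 400*(7/2428) = 700/607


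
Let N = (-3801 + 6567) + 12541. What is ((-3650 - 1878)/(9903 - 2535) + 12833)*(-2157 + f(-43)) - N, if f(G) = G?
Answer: -26014802147/921 ≈ -2.8246e+7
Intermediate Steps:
N = 15307 (N = 2766 + 12541 = 15307)
((-3650 - 1878)/(9903 - 2535) + 12833)*(-2157 + f(-43)) - N = ((-3650 - 1878)/(9903 - 2535) + 12833)*(-2157 - 43) - 1*15307 = (-5528/7368 + 12833)*(-2200) - 15307 = (-5528*1/7368 + 12833)*(-2200) - 15307 = (-691/921 + 12833)*(-2200) - 15307 = (11818502/921)*(-2200) - 15307 = -26000704400/921 - 15307 = -26014802147/921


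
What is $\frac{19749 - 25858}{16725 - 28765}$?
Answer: $\frac{6109}{12040} \approx 0.50739$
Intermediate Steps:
$\frac{19749 - 25858}{16725 - 28765} = - \frac{6109}{-12040} = \left(-6109\right) \left(- \frac{1}{12040}\right) = \frac{6109}{12040}$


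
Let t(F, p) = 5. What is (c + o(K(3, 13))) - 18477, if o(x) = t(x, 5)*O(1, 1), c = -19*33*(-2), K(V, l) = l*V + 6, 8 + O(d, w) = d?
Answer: -17258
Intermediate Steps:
O(d, w) = -8 + d
K(V, l) = 6 + V*l (K(V, l) = V*l + 6 = 6 + V*l)
c = 1254 (c = -627*(-2) = 1254)
o(x) = -35 (o(x) = 5*(-8 + 1) = 5*(-7) = -35)
(c + o(K(3, 13))) - 18477 = (1254 - 35) - 18477 = 1219 - 18477 = -17258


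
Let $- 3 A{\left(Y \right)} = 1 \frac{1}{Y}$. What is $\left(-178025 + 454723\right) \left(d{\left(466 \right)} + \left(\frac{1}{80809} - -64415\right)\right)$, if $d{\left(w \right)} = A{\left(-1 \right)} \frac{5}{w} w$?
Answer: $\frac{4321009838626594}{242427} \approx 1.7824 \cdot 10^{10}$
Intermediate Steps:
$A{\left(Y \right)} = - \frac{1}{3 Y}$ ($A{\left(Y \right)} = - \frac{1 \frac{1}{Y}}{3} = - \frac{1}{3 Y}$)
$d{\left(w \right)} = \frac{5}{3}$ ($d{\left(w \right)} = - \frac{1}{3 \left(-1\right)} \frac{5}{w} w = \left(- \frac{1}{3}\right) \left(-1\right) \frac{5}{w} w = \frac{5 \frac{1}{w}}{3} w = \frac{5}{3 w} w = \frac{5}{3}$)
$\left(-178025 + 454723\right) \left(d{\left(466 \right)} + \left(\frac{1}{80809} - -64415\right)\right) = \left(-178025 + 454723\right) \left(\frac{5}{3} + \left(\frac{1}{80809} - -64415\right)\right) = 276698 \left(\frac{5}{3} + \left(\frac{1}{80809} + 64415\right)\right) = 276698 \left(\frac{5}{3} + \frac{5205311736}{80809}\right) = 276698 \cdot \frac{15616339253}{242427} = \frac{4321009838626594}{242427}$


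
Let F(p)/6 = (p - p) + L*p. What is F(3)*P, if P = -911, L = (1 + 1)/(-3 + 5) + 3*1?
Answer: -65592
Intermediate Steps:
L = 4 (L = 2/2 + 3 = 2*(1/2) + 3 = 1 + 3 = 4)
F(p) = 24*p (F(p) = 6*((p - p) + 4*p) = 6*(0 + 4*p) = 6*(4*p) = 24*p)
F(3)*P = (24*3)*(-911) = 72*(-911) = -65592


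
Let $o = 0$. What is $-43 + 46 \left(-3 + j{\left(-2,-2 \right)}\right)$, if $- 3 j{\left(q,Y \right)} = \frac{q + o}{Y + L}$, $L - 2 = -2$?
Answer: $- \frac{589}{3} \approx -196.33$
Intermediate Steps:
$L = 0$ ($L = 2 - 2 = 0$)
$j{\left(q,Y \right)} = - \frac{q}{3 Y}$ ($j{\left(q,Y \right)} = - \frac{\left(q + 0\right) \frac{1}{Y + 0}}{3} = - \frac{q \frac{1}{Y}}{3} = - \frac{q}{3 Y}$)
$-43 + 46 \left(-3 + j{\left(-2,-2 \right)}\right) = -43 + 46 \left(-3 - - \frac{2}{3 \left(-2\right)}\right) = -43 + 46 \left(-3 - \left(- \frac{2}{3}\right) \left(- \frac{1}{2}\right)\right) = -43 + 46 \left(-3 - \frac{1}{3}\right) = -43 + 46 \left(- \frac{10}{3}\right) = -43 - \frac{460}{3} = - \frac{589}{3}$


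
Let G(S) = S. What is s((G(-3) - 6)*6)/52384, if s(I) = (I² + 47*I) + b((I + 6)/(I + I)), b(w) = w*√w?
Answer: 5107/707184 ≈ 0.0072216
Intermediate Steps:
b(w) = w^(3/2)
s(I) = I² + 47*I + √2*((6 + I)/I)^(3/2)/4 (s(I) = (I² + 47*I) + ((I + 6)/(I + I))^(3/2) = (I² + 47*I) + ((6 + I)/((2*I)))^(3/2) = (I² + 47*I) + ((6 + I)*(1/(2*I)))^(3/2) = (I² + 47*I) + ((6 + I)/(2*I))^(3/2) = (I² + 47*I) + √2*((6 + I)/I)^(3/2)/4 = I² + 47*I + √2*((6 + I)/I)^(3/2)/4)
s((G(-3) - 6)*6)/52384 = (((-3 - 6)*6)² + 47*((-3 - 6)*6) + √2*((6 + (-3 - 6)*6)/(((-3 - 6)*6)))^(3/2)/4)/52384 = ((-9*6)² + 47*(-9*6) + √2*((6 - 9*6)/((-9*6)))^(3/2)/4)*(1/52384) = ((-54)² + 47*(-54) + √2*((6 - 54)/(-54))^(3/2)/4)*(1/52384) = (2916 - 2538 + √2*(-1/54*(-48))^(3/2)/4)*(1/52384) = (2916 - 2538 + √2*(8/9)^(3/2)/4)*(1/52384) = (2916 - 2538 + √2*(16*√2/27)/4)*(1/52384) = (2916 - 2538 + 8/27)*(1/52384) = (10214/27)*(1/52384) = 5107/707184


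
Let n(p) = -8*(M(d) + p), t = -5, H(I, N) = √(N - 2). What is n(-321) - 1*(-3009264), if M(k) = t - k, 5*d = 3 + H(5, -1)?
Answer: 15059384/5 + 8*I*√3/5 ≈ 3.0119e+6 + 2.7713*I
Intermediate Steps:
H(I, N) = √(-2 + N)
d = ⅗ + I*√3/5 (d = (3 + √(-2 - 1))/5 = (3 + √(-3))/5 = (3 + I*√3)/5 = ⅗ + I*√3/5 ≈ 0.6 + 0.34641*I)
M(k) = -5 - k
n(p) = 224/5 - 8*p + 8*I*√3/5 (n(p) = -8*((-5 - (⅗ + I*√3/5)) + p) = -8*((-5 + (-⅗ - I*√3/5)) + p) = -8*((-28/5 - I*√3/5) + p) = -8*(-28/5 + p - I*√3/5) = 224/5 - 8*p + 8*I*√3/5)
n(-321) - 1*(-3009264) = (224/5 - 8*(-321) + 8*I*√3/5) - 1*(-3009264) = (224/5 + 2568 + 8*I*√3/5) + 3009264 = (13064/5 + 8*I*√3/5) + 3009264 = 15059384/5 + 8*I*√3/5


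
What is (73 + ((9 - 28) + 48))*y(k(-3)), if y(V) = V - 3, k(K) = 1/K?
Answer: -340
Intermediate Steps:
y(V) = -3 + V
(73 + ((9 - 28) + 48))*y(k(-3)) = (73 + ((9 - 28) + 48))*(-3 + 1/(-3)) = (73 + (-19 + 48))*(-3 - ⅓) = (73 + 29)*(-10/3) = 102*(-10/3) = -340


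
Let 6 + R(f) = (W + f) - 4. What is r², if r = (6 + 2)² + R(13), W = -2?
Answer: 4225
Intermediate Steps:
R(f) = -12 + f (R(f) = -6 + ((-2 + f) - 4) = -6 + (-6 + f) = -12 + f)
r = 65 (r = (6 + 2)² + (-12 + 13) = 8² + 1 = 64 + 1 = 65)
r² = 65² = 4225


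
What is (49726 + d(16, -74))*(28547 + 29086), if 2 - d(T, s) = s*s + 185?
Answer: 2539713411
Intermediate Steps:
d(T, s) = -183 - s² (d(T, s) = 2 - (s*s + 185) = 2 - (s² + 185) = 2 - (185 + s²) = 2 + (-185 - s²) = -183 - s²)
(49726 + d(16, -74))*(28547 + 29086) = (49726 + (-183 - 1*(-74)²))*(28547 + 29086) = (49726 + (-183 - 1*5476))*57633 = (49726 + (-183 - 5476))*57633 = (49726 - 5659)*57633 = 44067*57633 = 2539713411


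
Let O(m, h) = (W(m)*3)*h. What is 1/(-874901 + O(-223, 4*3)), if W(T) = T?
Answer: -1/882929 ≈ -1.1326e-6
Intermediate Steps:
O(m, h) = 3*h*m (O(m, h) = (m*3)*h = (3*m)*h = 3*h*m)
1/(-874901 + O(-223, 4*3)) = 1/(-874901 + 3*(4*3)*(-223)) = 1/(-874901 + 3*12*(-223)) = 1/(-874901 - 8028) = 1/(-882929) = -1/882929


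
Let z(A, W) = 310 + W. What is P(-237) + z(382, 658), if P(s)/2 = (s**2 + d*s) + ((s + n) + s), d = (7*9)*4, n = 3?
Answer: -7084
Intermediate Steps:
d = 252 (d = 63*4 = 252)
P(s) = 6 + 2*s**2 + 508*s (P(s) = 2*((s**2 + 252*s) + ((s + 3) + s)) = 2*((s**2 + 252*s) + ((3 + s) + s)) = 2*((s**2 + 252*s) + (3 + 2*s)) = 2*(3 + s**2 + 254*s) = 6 + 2*s**2 + 508*s)
P(-237) + z(382, 658) = (6 + 2*(-237)**2 + 508*(-237)) + (310 + 658) = (6 + 2*56169 - 120396) + 968 = (6 + 112338 - 120396) + 968 = -8052 + 968 = -7084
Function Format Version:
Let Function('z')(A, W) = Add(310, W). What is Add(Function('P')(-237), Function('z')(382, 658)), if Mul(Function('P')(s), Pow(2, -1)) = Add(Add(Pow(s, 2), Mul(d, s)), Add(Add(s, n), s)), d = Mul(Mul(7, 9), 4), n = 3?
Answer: -7084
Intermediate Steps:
d = 252 (d = Mul(63, 4) = 252)
Function('P')(s) = Add(6, Mul(2, Pow(s, 2)), Mul(508, s)) (Function('P')(s) = Mul(2, Add(Add(Pow(s, 2), Mul(252, s)), Add(Add(s, 3), s))) = Mul(2, Add(Add(Pow(s, 2), Mul(252, s)), Add(Add(3, s), s))) = Mul(2, Add(Add(Pow(s, 2), Mul(252, s)), Add(3, Mul(2, s)))) = Mul(2, Add(3, Pow(s, 2), Mul(254, s))) = Add(6, Mul(2, Pow(s, 2)), Mul(508, s)))
Add(Function('P')(-237), Function('z')(382, 658)) = Add(Add(6, Mul(2, Pow(-237, 2)), Mul(508, -237)), Add(310, 658)) = Add(Add(6, Mul(2, 56169), -120396), 968) = Add(Add(6, 112338, -120396), 968) = Add(-8052, 968) = -7084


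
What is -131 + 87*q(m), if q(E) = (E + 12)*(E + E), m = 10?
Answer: 38149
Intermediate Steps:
q(E) = 2*E*(12 + E) (q(E) = (12 + E)*(2*E) = 2*E*(12 + E))
-131 + 87*q(m) = -131 + 87*(2*10*(12 + 10)) = -131 + 87*(2*10*22) = -131 + 87*440 = -131 + 38280 = 38149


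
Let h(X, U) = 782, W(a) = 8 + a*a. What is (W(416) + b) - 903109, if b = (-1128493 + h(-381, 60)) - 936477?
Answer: -2794233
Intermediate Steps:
W(a) = 8 + a**2
b = -2064188 (b = (-1128493 + 782) - 936477 = -1127711 - 936477 = -2064188)
(W(416) + b) - 903109 = ((8 + 416**2) - 2064188) - 903109 = ((8 + 173056) - 2064188) - 903109 = (173064 - 2064188) - 903109 = -1891124 - 903109 = -2794233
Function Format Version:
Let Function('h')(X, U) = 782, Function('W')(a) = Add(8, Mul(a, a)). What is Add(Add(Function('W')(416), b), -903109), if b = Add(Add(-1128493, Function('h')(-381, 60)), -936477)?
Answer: -2794233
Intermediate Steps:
Function('W')(a) = Add(8, Pow(a, 2))
b = -2064188 (b = Add(Add(-1128493, 782), -936477) = Add(-1127711, -936477) = -2064188)
Add(Add(Function('W')(416), b), -903109) = Add(Add(Add(8, Pow(416, 2)), -2064188), -903109) = Add(Add(Add(8, 173056), -2064188), -903109) = Add(Add(173064, -2064188), -903109) = Add(-1891124, -903109) = -2794233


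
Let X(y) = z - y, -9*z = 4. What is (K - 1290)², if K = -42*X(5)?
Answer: 10137856/9 ≈ 1.1264e+6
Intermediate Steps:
z = -4/9 (z = -⅑*4 = -4/9 ≈ -0.44444)
X(y) = -4/9 - y
K = 686/3 (K = -42*(-4/9 - 1*5) = -42*(-4/9 - 5) = -42*(-49/9) = 686/3 ≈ 228.67)
(K - 1290)² = (686/3 - 1290)² = (-3184/3)² = 10137856/9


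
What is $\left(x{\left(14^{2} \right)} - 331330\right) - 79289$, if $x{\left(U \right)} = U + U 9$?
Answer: $-408659$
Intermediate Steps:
$x{\left(U \right)} = 10 U$ ($x{\left(U \right)} = U + 9 U = 10 U$)
$\left(x{\left(14^{2} \right)} - 331330\right) - 79289 = \left(10 \cdot 14^{2} - 331330\right) - 79289 = \left(10 \cdot 196 - 331330\right) - 79289 = \left(1960 - 331330\right) - 79289 = -329370 - 79289 = -408659$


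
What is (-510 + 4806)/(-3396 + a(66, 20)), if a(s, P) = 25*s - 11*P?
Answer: -2148/983 ≈ -2.1851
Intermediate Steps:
a(s, P) = -11*P + 25*s
(-510 + 4806)/(-3396 + a(66, 20)) = (-510 + 4806)/(-3396 + (-11*20 + 25*66)) = 4296/(-3396 + (-220 + 1650)) = 4296/(-3396 + 1430) = 4296/(-1966) = 4296*(-1/1966) = -2148/983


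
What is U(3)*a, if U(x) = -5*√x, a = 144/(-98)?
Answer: 360*√3/49 ≈ 12.725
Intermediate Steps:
a = -72/49 (a = 144*(-1/98) = -72/49 ≈ -1.4694)
U(3)*a = -5*√3*(-72/49) = 360*√3/49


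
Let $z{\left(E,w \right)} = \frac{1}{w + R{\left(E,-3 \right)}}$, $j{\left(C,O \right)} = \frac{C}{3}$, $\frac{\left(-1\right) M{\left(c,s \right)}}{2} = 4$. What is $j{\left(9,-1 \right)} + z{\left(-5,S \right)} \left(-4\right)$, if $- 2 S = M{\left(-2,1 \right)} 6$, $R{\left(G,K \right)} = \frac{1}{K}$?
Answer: $\frac{201}{71} \approx 2.831$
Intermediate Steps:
$M{\left(c,s \right)} = -8$ ($M{\left(c,s \right)} = \left(-2\right) 4 = -8$)
$j{\left(C,O \right)} = \frac{C}{3}$ ($j{\left(C,O \right)} = C \frac{1}{3} = \frac{C}{3}$)
$S = 24$ ($S = - \frac{\left(-8\right) 6}{2} = \left(- \frac{1}{2}\right) \left(-48\right) = 24$)
$z{\left(E,w \right)} = \frac{1}{- \frac{1}{3} + w}$ ($z{\left(E,w \right)} = \frac{1}{w + \frac{1}{-3}} = \frac{1}{w - \frac{1}{3}} = \frac{1}{- \frac{1}{3} + w}$)
$j{\left(9,-1 \right)} + z{\left(-5,S \right)} \left(-4\right) = \frac{1}{3} \cdot 9 + \frac{3}{-1 + 3 \cdot 24} \left(-4\right) = 3 + \frac{3}{-1 + 72} \left(-4\right) = 3 + \frac{3}{71} \left(-4\right) = 3 - \frac{12}{71} = \frac{201}{71}$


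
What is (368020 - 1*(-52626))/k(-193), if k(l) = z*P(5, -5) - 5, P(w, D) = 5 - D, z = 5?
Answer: 420646/45 ≈ 9347.7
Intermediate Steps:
k(l) = 45 (k(l) = 5*(5 - 1*(-5)) - 5 = 5*(5 + 5) - 5 = 5*10 - 5 = 50 - 5 = 45)
(368020 - 1*(-52626))/k(-193) = (368020 - 1*(-52626))/45 = (368020 + 52626)*(1/45) = 420646*(1/45) = 420646/45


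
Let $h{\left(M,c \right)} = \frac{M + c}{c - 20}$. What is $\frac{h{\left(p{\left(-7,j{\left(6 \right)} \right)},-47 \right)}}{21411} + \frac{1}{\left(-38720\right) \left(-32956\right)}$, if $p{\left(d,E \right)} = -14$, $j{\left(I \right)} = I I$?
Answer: $\frac{1276079837}{30009016477440} \approx 4.2523 \cdot 10^{-5}$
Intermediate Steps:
$j{\left(I \right)} = I^{2}$
$h{\left(M,c \right)} = \frac{M + c}{-20 + c}$
$\frac{h{\left(p{\left(-7,j{\left(6 \right)} \right)},-47 \right)}}{21411} + \frac{1}{\left(-38720\right) \left(-32956\right)} = \frac{\frac{1}{-20 - 47} \left(-14 - 47\right)}{21411} + \frac{1}{\left(-38720\right) \left(-32956\right)} = \frac{1}{-67} \left(-61\right) \frac{1}{21411} - - \frac{1}{1276056320} = \left(- \frac{1}{67}\right) \left(-61\right) \frac{1}{21411} + \frac{1}{1276056320} = \frac{61}{67} \cdot \frac{1}{21411} + \frac{1}{1276056320} = \frac{1}{23517} + \frac{1}{1276056320} = \frac{1276079837}{30009016477440}$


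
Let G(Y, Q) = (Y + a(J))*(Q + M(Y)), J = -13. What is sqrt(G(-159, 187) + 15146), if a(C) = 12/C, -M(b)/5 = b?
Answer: 2*I*sqrt(5995210)/13 ≈ 376.69*I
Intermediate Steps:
M(b) = -5*b
G(Y, Q) = (-12/13 + Y)*(Q - 5*Y) (G(Y, Q) = (Y + 12/(-13))*(Q - 5*Y) = (Y + 12*(-1/13))*(Q - 5*Y) = (Y - 12/13)*(Q - 5*Y) = (-12/13 + Y)*(Q - 5*Y))
sqrt(G(-159, 187) + 15146) = sqrt((-5*(-159)**2 - 12/13*187 + (60/13)*(-159) + 187*(-159)) + 15146) = sqrt((-5*25281 - 2244/13 - 9540/13 - 29733) + 15146) = sqrt((-126405 - 2244/13 - 9540/13 - 29733) + 15146) = sqrt(-2041578/13 + 15146) = sqrt(-1844680/13) = 2*I*sqrt(5995210)/13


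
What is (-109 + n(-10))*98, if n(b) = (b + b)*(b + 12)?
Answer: -14602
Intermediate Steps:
n(b) = 2*b*(12 + b) (n(b) = (2*b)*(12 + b) = 2*b*(12 + b))
(-109 + n(-10))*98 = (-109 + 2*(-10)*(12 - 10))*98 = (-109 + 2*(-10)*2)*98 = (-109 - 40)*98 = -149*98 = -14602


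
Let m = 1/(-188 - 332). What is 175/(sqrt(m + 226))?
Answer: 350*sqrt(15277470)/117519 ≈ 11.641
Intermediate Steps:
m = -1/520 (m = 1/(-520) = -1/520 ≈ -0.0019231)
175/(sqrt(m + 226)) = 175/(sqrt(-1/520 + 226)) = 175/(sqrt(117519/520)) = 175/((sqrt(15277470)/260)) = 175*(2*sqrt(15277470)/117519) = 350*sqrt(15277470)/117519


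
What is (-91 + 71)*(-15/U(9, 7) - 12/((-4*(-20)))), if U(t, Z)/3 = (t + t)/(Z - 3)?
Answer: 227/9 ≈ 25.222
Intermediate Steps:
U(t, Z) = 6*t/(-3 + Z) (U(t, Z) = 3*((t + t)/(Z - 3)) = 3*((2*t)/(-3 + Z)) = 3*(2*t/(-3 + Z)) = 6*t/(-3 + Z))
(-91 + 71)*(-15/U(9, 7) - 12/((-4*(-20)))) = (-91 + 71)*(-15/(6*9/(-3 + 7)) - 12/((-4*(-20)))) = -20*(-15/(6*9/4) - 12/80) = -20*(-15/(6*9*(¼)) - 12*1/80) = -20*(-15/27/2 - 3/20) = -20*(-15*2/27 - 3/20) = -20*(-10/9 - 3/20) = -20*(-227/180) = 227/9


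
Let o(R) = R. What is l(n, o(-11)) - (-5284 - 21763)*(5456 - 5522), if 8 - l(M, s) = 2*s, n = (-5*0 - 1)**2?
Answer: -1785072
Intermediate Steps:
n = 1 (n = (0 - 1)**2 = (-1)**2 = 1)
l(M, s) = 8 - 2*s
l(n, o(-11)) - (-5284 - 21763)*(5456 - 5522) = (8 - 2*(-11)) - (-5284 - 21763)*(5456 - 5522) = (8 + 22) - (-27047)*(-66) = 30 - 1*1785102 = 30 - 1785102 = -1785072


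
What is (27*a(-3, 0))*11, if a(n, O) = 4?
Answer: 1188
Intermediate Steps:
(27*a(-3, 0))*11 = (27*4)*11 = 108*11 = 1188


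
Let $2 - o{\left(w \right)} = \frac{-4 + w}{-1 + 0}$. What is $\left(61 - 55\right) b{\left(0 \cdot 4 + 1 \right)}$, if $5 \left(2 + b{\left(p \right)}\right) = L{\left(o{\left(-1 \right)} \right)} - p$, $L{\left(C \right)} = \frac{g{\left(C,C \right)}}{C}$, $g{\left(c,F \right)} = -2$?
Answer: $- \frac{62}{5} \approx -12.4$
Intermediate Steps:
$o{\left(w \right)} = -2 + w$ ($o{\left(w \right)} = 2 - \frac{-4 + w}{-1 + 0} = 2 - \frac{-4 + w}{-1} = 2 - \left(-4 + w\right) \left(-1\right) = 2 - \left(4 - w\right) = 2 + \left(-4 + w\right) = -2 + w$)
$L{\left(C \right)} = - \frac{2}{C}$
$b{\left(p \right)} = - \frac{28}{15} - \frac{p}{5}$ ($b{\left(p \right)} = -2 + \frac{- \frac{2}{-2 - 1} - p}{5} = -2 + \frac{- \frac{2}{-3} - p}{5} = -2 + \frac{\left(-2\right) \left(- \frac{1}{3}\right) - p}{5} = -2 + \frac{\frac{2}{3} - p}{5} = -2 - \left(- \frac{2}{15} + \frac{p}{5}\right) = - \frac{28}{15} - \frac{p}{5}$)
$\left(61 - 55\right) b{\left(0 \cdot 4 + 1 \right)} = \left(61 - 55\right) \left(- \frac{28}{15} - \frac{0 \cdot 4 + 1}{5}\right) = 6 \left(- \frac{28}{15} - \frac{0 + 1}{5}\right) = 6 \left(- \frac{28}{15} - \frac{1}{5}\right) = 6 \left(- \frac{31}{15}\right) = - \frac{62}{5}$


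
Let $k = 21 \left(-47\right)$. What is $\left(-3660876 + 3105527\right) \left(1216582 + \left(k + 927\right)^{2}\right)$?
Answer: $-677626853518$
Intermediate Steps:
$k = -987$
$\left(-3660876 + 3105527\right) \left(1216582 + \left(k + 927\right)^{2}\right) = \left(-3660876 + 3105527\right) \left(1216582 + \left(-987 + 927\right)^{2}\right) = - 555349 \left(1216582 + \left(-60\right)^{2}\right) = - 555349 \left(1216582 + 3600\right) = \left(-555349\right) 1220182 = -677626853518$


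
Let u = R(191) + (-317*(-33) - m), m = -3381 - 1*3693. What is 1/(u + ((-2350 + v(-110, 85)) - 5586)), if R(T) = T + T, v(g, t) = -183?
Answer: 1/9798 ≈ 0.00010206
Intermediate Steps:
R(T) = 2*T
m = -7074 (m = -3381 - 3693 = -7074)
u = 17917 (u = 2*191 + (-317*(-33) - 1*(-7074)) = 382 + (10461 + 7074) = 382 + 17535 = 17917)
1/(u + ((-2350 + v(-110, 85)) - 5586)) = 1/(17917 + ((-2350 - 183) - 5586)) = 1/(17917 + (-2533 - 5586)) = 1/(17917 - 8119) = 1/9798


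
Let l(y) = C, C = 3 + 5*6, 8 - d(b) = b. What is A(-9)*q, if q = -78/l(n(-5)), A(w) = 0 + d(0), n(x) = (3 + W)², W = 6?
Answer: -208/11 ≈ -18.909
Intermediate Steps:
d(b) = 8 - b
n(x) = 81 (n(x) = (3 + 6)² = 9² = 81)
A(w) = 8 (A(w) = 0 + (8 - 1*0) = 0 + (8 + 0) = 0 + 8 = 8)
C = 33 (C = 3 + 30 = 33)
l(y) = 33
q = -26/11 (q = -78/33 = -78*1/33 = -26/11 ≈ -2.3636)
A(-9)*q = 8*(-26/11) = -208/11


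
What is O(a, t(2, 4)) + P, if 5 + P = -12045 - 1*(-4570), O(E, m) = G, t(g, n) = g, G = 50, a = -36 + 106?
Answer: -7430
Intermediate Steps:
a = 70
O(E, m) = 50
P = -7480 (P = -5 + (-12045 - 1*(-4570)) = -5 + (-12045 + 4570) = -5 - 7475 = -7480)
O(a, t(2, 4)) + P = 50 - 7480 = -7430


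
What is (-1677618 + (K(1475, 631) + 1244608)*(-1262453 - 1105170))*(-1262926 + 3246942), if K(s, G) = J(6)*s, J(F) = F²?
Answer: -6095859371392539232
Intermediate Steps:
K(s, G) = 36*s (K(s, G) = 6²*s = 36*s)
(-1677618 + (K(1475, 631) + 1244608)*(-1262453 - 1105170))*(-1262926 + 3246942) = (-1677618 + (36*1475 + 1244608)*(-1262453 - 1105170))*(-1262926 + 3246942) = (-1677618 + (53100 + 1244608)*(-2367623))*1984016 = (-1677618 + 1297708*(-2367623))*1984016 = (-1677618 - 3072483308084)*1984016 = -3072484985702*1984016 = -6095859371392539232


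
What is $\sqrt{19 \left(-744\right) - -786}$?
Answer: $5 i \sqrt{534} \approx 115.54 i$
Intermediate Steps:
$\sqrt{19 \left(-744\right) - -786} = \sqrt{-14136 + 786} = \sqrt{-13350} = 5 i \sqrt{534}$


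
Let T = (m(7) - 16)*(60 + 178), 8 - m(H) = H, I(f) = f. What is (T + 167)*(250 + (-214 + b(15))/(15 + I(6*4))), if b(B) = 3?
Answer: -32461217/39 ≈ -8.3234e+5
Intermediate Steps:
m(H) = 8 - H
T = -3570 (T = ((8 - 1*7) - 16)*(60 + 178) = ((8 - 7) - 16)*238 = (1 - 16)*238 = -15*238 = -3570)
(T + 167)*(250 + (-214 + b(15))/(15 + I(6*4))) = (-3570 + 167)*(250 + (-214 + 3)/(15 + 6*4)) = -3403*(250 - 211/(15 + 24)) = -3403*(250 - 211/39) = -3403*9539/39 = -32461217/39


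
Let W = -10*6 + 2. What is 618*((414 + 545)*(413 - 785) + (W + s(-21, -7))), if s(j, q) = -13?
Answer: -220514142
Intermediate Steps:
W = -58 (W = -60 + 2 = -58)
618*((414 + 545)*(413 - 785) + (W + s(-21, -7))) = 618*((414 + 545)*(413 - 785) + (-58 - 13)) = 618*(959*(-372) - 71) = 618*(-356748 - 71) = 618*(-356819) = -220514142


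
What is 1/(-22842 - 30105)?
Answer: -1/52947 ≈ -1.8887e-5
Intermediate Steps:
1/(-22842 - 30105) = 1/(-52947) = -1/52947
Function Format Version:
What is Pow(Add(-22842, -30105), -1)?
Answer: Rational(-1, 52947) ≈ -1.8887e-5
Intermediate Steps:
Pow(Add(-22842, -30105), -1) = Pow(-52947, -1) = Rational(-1, 52947)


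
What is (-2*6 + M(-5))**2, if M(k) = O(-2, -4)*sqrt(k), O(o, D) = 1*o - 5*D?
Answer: -1476 - 432*I*sqrt(5) ≈ -1476.0 - 965.98*I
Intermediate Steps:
O(o, D) = o - 5*D
M(k) = 18*sqrt(k) (M(k) = (-2 - 5*(-4))*sqrt(k) = (-2 + 20)*sqrt(k) = 18*sqrt(k))
(-2*6 + M(-5))**2 = (-2*6 + 18*sqrt(-5))**2 = (-12 + 18*(I*sqrt(5)))**2 = (-12 + 18*I*sqrt(5))**2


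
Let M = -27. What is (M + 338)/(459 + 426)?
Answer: 311/885 ≈ 0.35141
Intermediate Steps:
(M + 338)/(459 + 426) = (-27 + 338)/(459 + 426) = 311/885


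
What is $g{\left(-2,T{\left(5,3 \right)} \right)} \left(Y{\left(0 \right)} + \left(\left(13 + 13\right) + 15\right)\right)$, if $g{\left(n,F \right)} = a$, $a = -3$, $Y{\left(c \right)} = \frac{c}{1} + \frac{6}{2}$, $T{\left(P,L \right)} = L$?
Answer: $-132$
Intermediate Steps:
$Y{\left(c \right)} = 3 + c$ ($Y{\left(c \right)} = c 1 + 6 \cdot \frac{1}{2} = c + 3 = 3 + c$)
$g{\left(n,F \right)} = -3$
$g{\left(-2,T{\left(5,3 \right)} \right)} \left(Y{\left(0 \right)} + \left(\left(13 + 13\right) + 15\right)\right) = - 3 \left(\left(3 + 0\right) + \left(\left(13 + 13\right) + 15\right)\right) = - 3 \left(3 + \left(26 + 15\right)\right) = - 3 \left(3 + 41\right) = \left(-3\right) 44 = -132$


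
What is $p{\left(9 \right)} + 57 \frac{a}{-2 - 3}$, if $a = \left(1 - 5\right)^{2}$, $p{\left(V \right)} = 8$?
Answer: $- \frac{872}{5} \approx -174.4$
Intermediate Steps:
$a = 16$ ($a = \left(-4\right)^{2} = 16$)
$p{\left(9 \right)} + 57 \frac{a}{-2 - 3} = 8 + 57 \frac{16}{-2 - 3} = 8 + 57 \frac{16}{-5} = 8 + 57 \cdot 16 \left(- \frac{1}{5}\right) = 8 + 57 \left(- \frac{16}{5}\right) = 8 - \frac{912}{5} = - \frac{872}{5}$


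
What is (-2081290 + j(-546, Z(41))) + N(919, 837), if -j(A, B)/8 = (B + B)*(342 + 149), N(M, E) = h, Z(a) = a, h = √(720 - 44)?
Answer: -2403360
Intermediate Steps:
h = 26 (h = √676 = 26)
N(M, E) = 26
j(A, B) = -7856*B (j(A, B) = -8*(B + B)*(342 + 149) = -8*2*B*491 = -7856*B)
(-2081290 + j(-546, Z(41))) + N(919, 837) = (-2081290 - 7856*41) + 26 = (-2081290 - 322096) + 26 = -2403386 + 26 = -2403360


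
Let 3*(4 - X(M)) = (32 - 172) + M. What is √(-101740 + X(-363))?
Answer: I*√914115/3 ≈ 318.7*I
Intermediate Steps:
X(M) = 152/3 - M/3 (X(M) = 4 - ((32 - 172) + M)/3 = 4 - (-140 + M)/3 = 4 + (140/3 - M/3) = 152/3 - M/3)
√(-101740 + X(-363)) = √(-101740 + (152/3 - ⅓*(-363))) = √(-101740 + (152/3 + 121)) = √(-101740 + 515/3) = √(-304705/3) = I*√914115/3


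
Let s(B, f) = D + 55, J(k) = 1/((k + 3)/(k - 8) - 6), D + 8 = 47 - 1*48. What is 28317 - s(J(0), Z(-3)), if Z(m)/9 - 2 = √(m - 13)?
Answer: 28271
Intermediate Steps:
D = -9 (D = -8 + (47 - 1*48) = -8 + (47 - 48) = -8 - 1 = -9)
Z(m) = 18 + 9*√(-13 + m) (Z(m) = 18 + 9*√(m - 13) = 18 + 9*√(-13 + m))
J(k) = 1/(-6 + (3 + k)/(-8 + k)) (J(k) = 1/((3 + k)/(-8 + k) - 6) = 1/(-6 + (3 + k)/(-8 + k)))
s(B, f) = 46 (s(B, f) = -9 + 55 = 46)
28317 - s(J(0), Z(-3)) = 28317 - 1*46 = 28317 - 46 = 28271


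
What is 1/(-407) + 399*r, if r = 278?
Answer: 45145253/407 ≈ 1.1092e+5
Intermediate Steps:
1/(-407) + 399*r = 1/(-407) + 399*278 = -1/407 + 110922 = 45145253/407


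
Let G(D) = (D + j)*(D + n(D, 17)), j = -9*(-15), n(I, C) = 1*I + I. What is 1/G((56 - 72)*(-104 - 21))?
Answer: 1/12810000 ≈ 7.8064e-8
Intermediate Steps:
n(I, C) = 2*I (n(I, C) = I + I = 2*I)
j = 135
G(D) = 3*D*(135 + D) (G(D) = (D + 135)*(D + 2*D) = (135 + D)*(3*D) = 3*D*(135 + D))
1/G((56 - 72)*(-104 - 21)) = 1/(3*((56 - 72)*(-104 - 21))*(135 + (56 - 72)*(-104 - 21))) = 1/(3*(-16*(-125))*(135 - 16*(-125))) = 1/(3*2000*(135 + 2000)) = 1/(3*2000*2135) = 1/12810000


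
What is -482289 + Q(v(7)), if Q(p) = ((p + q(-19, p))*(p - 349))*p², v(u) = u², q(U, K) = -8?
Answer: -30014589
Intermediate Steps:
Q(p) = p²*(-349 + p)*(-8 + p) (Q(p) = ((p - 8)*(p - 349))*p² = ((-8 + p)*(-349 + p))*p² = ((-349 + p)*(-8 + p))*p² = p²*(-349 + p)*(-8 + p))
-482289 + Q(v(7)) = -482289 + (7²)²*(2792 + (7²)² - 357*7²) = -482289 + 49²*(2792 + 49² - 357*49) = -482289 + 2401*(2792 + 2401 - 17493) = -482289 + 2401*(-12300) = -482289 - 29532300 = -30014589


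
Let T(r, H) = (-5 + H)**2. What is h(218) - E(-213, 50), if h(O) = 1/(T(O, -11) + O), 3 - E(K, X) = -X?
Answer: -25121/474 ≈ -52.998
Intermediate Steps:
E(K, X) = 3 + X (E(K, X) = 3 - (-1)*X = 3 + X)
h(O) = 1/(256 + O) (h(O) = 1/((-5 - 11)**2 + O) = 1/((-16)**2 + O) = 1/(256 + O))
h(218) - E(-213, 50) = 1/(256 + 218) - (3 + 50) = 1/474 - 1*53 = 1/474 - 53 = -25121/474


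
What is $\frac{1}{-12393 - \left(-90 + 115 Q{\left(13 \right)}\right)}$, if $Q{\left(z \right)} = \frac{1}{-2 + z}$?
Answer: $- \frac{11}{135448} \approx -8.1212 \cdot 10^{-5}$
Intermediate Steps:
$\frac{1}{-12393 - \left(-90 + 115 Q{\left(13 \right)}\right)} = \frac{1}{-12393 - \left(-90 + \frac{115}{-2 + 13}\right)} = \frac{1}{-12393 - \left(-90 + \frac{115}{11}\right)} = \frac{1}{-12393 - - \frac{875}{11}} = \frac{1}{-12393 + \frac{875}{11}} = \frac{1}{- \frac{135448}{11}} = - \frac{11}{135448}$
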